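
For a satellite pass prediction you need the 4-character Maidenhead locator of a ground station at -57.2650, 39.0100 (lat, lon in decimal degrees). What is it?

KD92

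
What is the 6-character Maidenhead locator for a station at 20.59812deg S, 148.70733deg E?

QG49ij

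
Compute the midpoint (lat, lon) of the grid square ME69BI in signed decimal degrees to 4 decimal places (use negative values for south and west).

Field M=12, E=4: +12·20° lon, +4·10° lat → SW at lon 60°, lat -50°.
Square 6, 9: +6·2° lon, +9·1° lat → SW at lon 72°, lat -41°.
Subsquare b=1, i=8: +1·0.0833333° lon, +8·0.0416667° lat → SW at lon 72.0833°, lat -40.6667°.
Cell spans 0.0833333° lon × 0.0416667° lat. Centre is SW corner plus half of each.
latitude -40.6458, longitude 72.1250.

-40.6458, 72.1250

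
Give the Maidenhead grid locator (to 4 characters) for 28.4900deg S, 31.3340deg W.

HG41

Offset from 180°W / 90°S: lon 148.67°, lat 61.51°.
Field: lon ⌊148.67/20⌋ = 7 → H; lat ⌊61.51/10⌋ = 6 → G.
Square: lon ⌊8.67/2⌋ = 4; lat ⌊1.51/1⌋ = 1.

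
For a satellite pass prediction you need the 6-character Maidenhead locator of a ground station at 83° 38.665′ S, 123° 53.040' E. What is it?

Shift to the Maidenhead origin (180°W, 90°S): lon 303.8840, lat 6.3556.
Field (20°×10°, letters A–R): lon ⌊303.8840/20⌋ = 15 → P; lat ⌊6.3556/10⌋ = 0 → A.
Square (2°×1°, digits 0–9): lon ⌊3.8840/2⌋ = 1; lat ⌊6.3556/1⌋ = 6.
Subsquare (5′×2.5′, letters a–x): lon ⌊1.8840/0.0833333⌋ = 22 → w; lat ⌊0.3556/0.0416667⌋ = 8 → i.

PA16wi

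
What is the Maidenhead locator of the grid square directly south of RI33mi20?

RI33mh29

Latitude extended square 0; −1 → -1, wraps to 9, carry into subsquare.
Latitude subsquare i = 8; −1 → 7 = h.
The longitude characters are unchanged.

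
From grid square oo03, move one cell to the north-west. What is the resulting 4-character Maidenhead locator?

NO94

Longitude square 0; −1 → -1, wraps to 9, carry into field.
Longitude field O = 14; −1 → 13 = N.
Latitude square 3; +1 → 4.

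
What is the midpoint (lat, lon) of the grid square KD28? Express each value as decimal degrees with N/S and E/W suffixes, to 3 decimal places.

Field K=10, D=3: +10·20° lon, +3·10° lat → SW at lon 20°, lat -60°.
Square 2, 8: +2·2° lon, +8·1° lat → SW at lon 24°, lat -52°.
Cell spans 2° lon × 1° lat. Centre is SW corner plus half of each.
latitude 51.500° S, longitude 25.000° E.

51.500° S, 25.000° E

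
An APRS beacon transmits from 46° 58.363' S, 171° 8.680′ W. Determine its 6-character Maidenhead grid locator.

Add 180° to longitude and 90° to latitude: 8.8553, 43.0273.
Field (20°×10°, letters A–R): lon ⌊8.8553/20⌋ = 0 → A; lat ⌊43.0273/10⌋ = 4 → E.
Square (2°×1°, digits 0–9): lon ⌊8.8553/2⌋ = 4; lat ⌊3.0273/1⌋ = 3.
Subsquare (5′×2.5′, letters a–x): lon ⌊0.8553/0.0833333⌋ = 10 → k; lat ⌊0.0273/0.0416667⌋ = 0 → a.

AE43ka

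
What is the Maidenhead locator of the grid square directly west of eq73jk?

Longitude subsquare j = 9; −1 → 8 = i.
The latitude characters are unchanged.

EQ73ik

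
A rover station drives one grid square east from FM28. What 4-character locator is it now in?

FM38

Longitude square 2; +1 → 3.
The latitude characters are unchanged.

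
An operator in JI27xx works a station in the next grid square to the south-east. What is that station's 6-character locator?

Longitude subsquare x = 23; +1 → 24, wraps to 0 = a, carry into square.
Longitude square 2; +1 → 3.
Latitude subsquare x = 23; −1 → 22 = w.

JI37aw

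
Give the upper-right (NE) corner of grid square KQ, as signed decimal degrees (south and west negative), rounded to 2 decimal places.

Field K=10, Q=16: +10·20° lon, +16·10° lat → SW at lon 20°, lat 70°.
Cell spans 20° lon × 10° lat. NE corner is SW corner plus one full cell.
latitude 80.00, longitude 40.00.

80.00, 40.00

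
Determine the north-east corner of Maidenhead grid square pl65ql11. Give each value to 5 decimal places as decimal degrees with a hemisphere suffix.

25.46667° N, 133.35000° E

Field P=15, L=11: +15·20° lon, +11·10° lat → SW at lon 120°, lat 20°.
Square 6, 5: +6·2° lon, +5·1° lat → SW at lon 132°, lat 25°.
Subsquare q=16, l=11: +16·0.0833333° lon, +11·0.0416667° lat → SW at lon 133.333°, lat 25.4583°.
Extended square 1, 1: +1·0.00833333° lon, +1·0.00416667° lat → SW at lon 133.342°, lat 25.4625°.
Cell spans 0.00833333° lon × 0.00416667° lat. NE corner is SW corner plus one full cell.
latitude 25.46667° N, longitude 133.35000° E.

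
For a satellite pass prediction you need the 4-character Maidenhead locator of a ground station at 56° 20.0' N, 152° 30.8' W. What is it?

Offset from 180°W / 90°S: lon 27.49°, lat 146.33°.
Field: lon ⌊27.49/20⌋ = 1 → B; lat ⌊146.33/10⌋ = 14 → O.
Square: lon ⌊7.49/2⌋ = 3; lat ⌊6.33/1⌋ = 6.

BO36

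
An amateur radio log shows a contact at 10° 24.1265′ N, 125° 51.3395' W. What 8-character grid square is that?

Add 180° to longitude and 90° to latitude: 54.14434, 100.40211.
Field: lon ⌊54.14434/20⌋ = 2 → C; lat ⌊100.40211/10⌋ = 10 → K.
Square: lon ⌊14.14434/2⌋ = 7; lat ⌊0.40211/1⌋ = 0.
Subsquare: lon ⌊0.14434/0.0833333⌋ = 1 → b; lat ⌊0.40211/0.0416667⌋ = 9 → j.
Extended square: lon ⌊0.06101/0.00833333⌋ = 7; lat ⌊0.02711/0.00416667⌋ = 6.

CK70bj76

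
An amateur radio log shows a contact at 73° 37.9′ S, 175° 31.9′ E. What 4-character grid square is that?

RB76

Offset from 180°W / 90°S: lon 355.53°, lat 16.37°.
Field: 355.53/20 → 17 → R, 16.37/10 → 1 → B; chars RB.
Square: 15.53/2 → 7, 6.37/1 → 6; chars 76.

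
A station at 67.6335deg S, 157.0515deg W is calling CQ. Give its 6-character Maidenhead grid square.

BC12li

Add 180° to longitude and 90° to latitude: 22.9485, 22.3665.
Field (20°×10°, letters A–R): lon ⌊22.9485/20⌋ = 1 → B; lat ⌊22.3665/10⌋ = 2 → C.
Square (2°×1°, digits 0–9): lon ⌊2.9485/2⌋ = 1; lat ⌊2.3665/1⌋ = 2.
Subsquare (5′×2.5′, letters a–x): lon ⌊0.9485/0.0833333⌋ = 11 → l; lat ⌊0.3665/0.0416667⌋ = 8 → i.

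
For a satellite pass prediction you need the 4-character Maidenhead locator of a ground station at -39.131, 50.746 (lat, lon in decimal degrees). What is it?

Add 180° to longitude and 90° to latitude: 230.75, 50.87.
Field: lon ⌊230.75/20⌋ = 11 → L; lat ⌊50.87/10⌋ = 5 → F.
Square: lon ⌊10.75/2⌋ = 5; lat ⌊0.87/1⌋ = 0.

LF50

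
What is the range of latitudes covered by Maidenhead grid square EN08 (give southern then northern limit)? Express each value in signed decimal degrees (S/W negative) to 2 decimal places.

48.00, 49.00

Field E=4, N=13: +4·20° lon, +13·10° lat → SW at lon -100°, lat 40°.
Square 0, 8: +0·2° lon, +8·1° lat → SW at lon -100°, lat 48°.
Cell spans 2° lon × 1° lat.
south 48.00, north 49.00.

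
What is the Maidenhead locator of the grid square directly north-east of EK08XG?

EK18ah

Longitude subsquare x = 23; +1 → 24, wraps to 0 = a, carry into square.
Longitude square 0; +1 → 1.
Latitude subsquare g = 6; +1 → 7 = h.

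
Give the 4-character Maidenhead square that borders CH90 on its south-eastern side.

DG09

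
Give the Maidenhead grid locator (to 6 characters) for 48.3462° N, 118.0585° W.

DN08xi

Shift to the Maidenhead origin (180°W, 90°S): lon 61.9415, lat 138.3462.
Field: lon ⌊61.9415/20⌋ = 3 → D; lat ⌊138.3462/10⌋ = 13 → N.
Square: lon ⌊1.9415/2⌋ = 0; lat ⌊8.3462/1⌋ = 8.
Subsquare: lon ⌊1.9415/0.0833333⌋ = 23 → x; lat ⌊0.3462/0.0416667⌋ = 8 → i.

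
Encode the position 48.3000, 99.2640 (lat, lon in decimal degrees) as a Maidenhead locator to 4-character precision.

NN98

Offset from 180°W / 90°S: lon 279.26°, lat 138.30°.
Field: lon ⌊279.26/20⌋ = 13 → N; lat ⌊138.30/10⌋ = 13 → N.
Square: lon ⌊19.26/2⌋ = 9; lat ⌊8.30/1⌋ = 8.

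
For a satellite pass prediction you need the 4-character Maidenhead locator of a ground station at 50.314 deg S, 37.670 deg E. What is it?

KD89

Add 180° to longitude and 90° to latitude: 217.67, 39.69.
Field: lon ⌊217.67/20⌋ = 10 → K; lat ⌊39.69/10⌋ = 3 → D.
Square: lon ⌊17.67/2⌋ = 8; lat ⌊9.69/1⌋ = 9.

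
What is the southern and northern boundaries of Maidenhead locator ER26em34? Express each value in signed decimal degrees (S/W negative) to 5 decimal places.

Field E=4, R=17: +4·20° lon, +17·10° lat → SW at lon -100°, lat 80°.
Square 2, 6: +2·2° lon, +6·1° lat → SW at lon -96°, lat 86°.
Subsquare e=4, m=12: +4·0.0833333° lon, +12·0.0416667° lat → SW at lon -95.6667°, lat 86.5°.
Extended square 3, 4: +3·0.00833333° lon, +4·0.00416667° lat → SW at lon -95.6417°, lat 86.5167°.
Cell spans 0.00833333° lon × 0.00416667° lat.
south 86.51667, north 86.52083.

86.51667, 86.52083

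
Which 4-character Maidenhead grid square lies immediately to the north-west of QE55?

Longitude square 5; −1 → 4.
Latitude square 5; +1 → 6.

QE46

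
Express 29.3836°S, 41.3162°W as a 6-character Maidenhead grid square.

Offset from 180°W / 90°S: lon 138.6838°, lat 60.6164°.
Field (20°×10°, letters A–R): 138.6838/20 → 6 → G, 60.6164/10 → 6 → G; chars GG.
Square (2°×1°, digits 0–9): 18.6838/2 → 9, 0.6164/1 → 0; chars 90.
Subsquare (5′×2.5′, letters a–x): 0.6838/0.0833333 → 8 → i, 0.6164/0.0416667 → 14 → o; chars io.

GG90io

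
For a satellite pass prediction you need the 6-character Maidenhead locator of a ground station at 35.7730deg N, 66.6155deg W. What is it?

Shift to the Maidenhead origin (180°W, 90°S): lon 113.3845, lat 125.7730.
Field: 113.3845/20 → 5 → F, 125.7730/10 → 12 → M; chars FM.
Square: 13.3845/2 → 6, 5.7730/1 → 5; chars 65.
Subsquare: 1.3845/0.0833333 → 16 → q, 0.7730/0.0416667 → 18 → s; chars qs.

FM65qs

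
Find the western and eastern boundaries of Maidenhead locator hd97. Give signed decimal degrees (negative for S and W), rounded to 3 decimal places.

-22.000, -20.000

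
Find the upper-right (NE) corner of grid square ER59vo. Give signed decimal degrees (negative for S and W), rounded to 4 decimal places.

Field E=4, R=17: +4·20° lon, +17·10° lat → SW at lon -100°, lat 80°.
Square 5, 9: +5·2° lon, +9·1° lat → SW at lon -90°, lat 89°.
Subsquare v=21, o=14: +21·0.0833333° lon, +14·0.0416667° lat → SW at lon -88.25°, lat 89.5833°.
Cell spans 0.0833333° lon × 0.0416667° lat. NE corner is SW corner plus one full cell.
latitude 89.6250, longitude -88.1667.

89.6250, -88.1667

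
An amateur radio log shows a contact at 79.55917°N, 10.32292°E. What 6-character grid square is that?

Shift to the Maidenhead origin (180°W, 90°S): lon 190.3229, lat 169.5592.
Field: lon ⌊190.3229/20⌋ = 9 → J; lat ⌊169.5592/10⌋ = 16 → Q.
Square: lon ⌊10.3229/2⌋ = 5; lat ⌊9.5592/1⌋ = 9.
Subsquare: lon ⌊0.3229/0.0833333⌋ = 3 → d; lat ⌊0.5592/0.0416667⌋ = 13 → n.

JQ59dn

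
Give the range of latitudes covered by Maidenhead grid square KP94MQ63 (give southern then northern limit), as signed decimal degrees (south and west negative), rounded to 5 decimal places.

64.67917, 64.68333

Field K=10, P=15: +10·20° lon, +15·10° lat → SW at lon 20°, lat 60°.
Square 9, 4: +9·2° lon, +4·1° lat → SW at lon 38°, lat 64°.
Subsquare m=12, q=16: +12·0.0833333° lon, +16·0.0416667° lat → SW at lon 39°, lat 64.6667°.
Extended square 6, 3: +6·0.00833333° lon, +3·0.00416667° lat → SW at lon 39.05°, lat 64.6792°.
Cell spans 0.00833333° lon × 0.00416667° lat.
south 64.67917, north 64.68333.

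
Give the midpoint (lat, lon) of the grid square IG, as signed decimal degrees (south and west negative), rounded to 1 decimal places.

-25.0, -10.0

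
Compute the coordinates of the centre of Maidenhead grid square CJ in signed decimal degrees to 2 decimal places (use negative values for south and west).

Field C=2, J=9: +2·20° lon, +9·10° lat → SW at lon -140°, lat 0°.
Cell spans 20° lon × 10° lat. Centre is SW corner plus half of each.
latitude 5.00, longitude -130.00.

5.00, -130.00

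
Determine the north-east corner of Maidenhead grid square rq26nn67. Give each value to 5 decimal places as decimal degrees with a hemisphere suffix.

Field R=17, Q=16: +17·20° lon, +16·10° lat → SW at lon 160°, lat 70°.
Square 2, 6: +2·2° lon, +6·1° lat → SW at lon 164°, lat 76°.
Subsquare n=13, n=13: +13·0.0833333° lon, +13·0.0416667° lat → SW at lon 165.083°, lat 76.5417°.
Extended square 6, 7: +6·0.00833333° lon, +7·0.00416667° lat → SW at lon 165.133°, lat 76.5708°.
Cell spans 0.00833333° lon × 0.00416667° lat. NE corner is SW corner plus one full cell.
latitude 76.57500° N, longitude 165.14167° E.

76.57500° N, 165.14167° E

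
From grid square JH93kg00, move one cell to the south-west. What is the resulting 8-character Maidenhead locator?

Longitude extended square 0; −1 → -1, wraps to 9, carry into subsquare.
Longitude subsquare k = 10; −1 → 9 = j.
Latitude extended square 0; −1 → -1, wraps to 9, carry into subsquare.
Latitude subsquare g = 6; −1 → 5 = f.

JH93jf99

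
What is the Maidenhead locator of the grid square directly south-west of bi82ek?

Longitude subsquare e = 4; −1 → 3 = d.
Latitude subsquare k = 10; −1 → 9 = j.

BI82dj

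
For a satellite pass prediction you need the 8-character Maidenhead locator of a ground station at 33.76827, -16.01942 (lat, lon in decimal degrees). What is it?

IM13xs74

Shift to the Maidenhead origin (180°W, 90°S): lon 163.98058, lat 123.76827.
Field: 163.98058/20 → 8 → I, 123.76827/10 → 12 → M; chars IM.
Square: 3.98058/2 → 1, 3.76827/1 → 3; chars 13.
Subsquare: 1.98058/0.0833333 → 23 → x, 0.76827/0.0416667 → 18 → s; chars xs.
Extended square: 0.06391/0.00833333 → 7, 0.01827/0.00416667 → 4; chars 74.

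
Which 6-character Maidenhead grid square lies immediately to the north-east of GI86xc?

GI96ad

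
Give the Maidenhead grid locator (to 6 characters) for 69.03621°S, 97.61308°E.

NC80tx

Shift to the Maidenhead origin (180°W, 90°S): lon 277.6131, lat 20.9638.
Field: 277.6131/20 → 13 → N, 20.9638/10 → 2 → C; chars NC.
Square: 17.6131/2 → 8, 0.9638/1 → 0; chars 80.
Subsquare: 1.6131/0.0833333 → 19 → t, 0.9638/0.0416667 → 23 → x; chars tx.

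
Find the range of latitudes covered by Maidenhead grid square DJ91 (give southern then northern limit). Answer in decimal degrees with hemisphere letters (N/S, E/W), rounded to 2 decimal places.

1.00° N, 2.00° N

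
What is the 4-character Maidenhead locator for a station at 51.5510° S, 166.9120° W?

Shift to the Maidenhead origin (180°W, 90°S): lon 13.09, lat 38.45.
Field: lon ⌊13.09/20⌋ = 0 → A; lat ⌊38.45/10⌋ = 3 → D.
Square: lon ⌊13.09/2⌋ = 6; lat ⌊8.45/1⌋ = 8.

AD68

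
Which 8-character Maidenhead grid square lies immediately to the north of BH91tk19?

BH91tl10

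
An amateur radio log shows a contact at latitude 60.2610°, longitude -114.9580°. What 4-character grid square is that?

DP20

Add 180° to longitude and 90° to latitude: 65.04, 150.26.
Field (20°×10°, letters A–R): lon ⌊65.04/20⌋ = 3 → D; lat ⌊150.26/10⌋ = 15 → P.
Square (2°×1°, digits 0–9): lon ⌊5.04/2⌋ = 2; lat ⌊0.26/1⌋ = 0.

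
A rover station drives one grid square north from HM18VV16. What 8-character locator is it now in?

HM18vv17

Latitude extended square 6; +1 → 7.
The longitude characters are unchanged.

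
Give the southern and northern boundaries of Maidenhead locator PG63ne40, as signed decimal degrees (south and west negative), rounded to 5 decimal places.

Field P=15, G=6: +15·20° lon, +6·10° lat → SW at lon 120°, lat -30°.
Square 6, 3: +6·2° lon, +3·1° lat → SW at lon 132°, lat -27°.
Subsquare n=13, e=4: +13·0.0833333° lon, +4·0.0416667° lat → SW at lon 133.083°, lat -26.8333°.
Extended square 4, 0: +4·0.00833333° lon, +0·0.00416667° lat → SW at lon 133.117°, lat -26.8333°.
Cell spans 0.00833333° lon × 0.00416667° lat.
south -26.83333, north -26.82917.

-26.83333, -26.82917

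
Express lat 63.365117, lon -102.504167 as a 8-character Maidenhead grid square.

DP83ri97

Shift to the Maidenhead origin (180°W, 90°S): lon 77.49583, lat 153.36512.
Field: lon ⌊77.49583/20⌋ = 3 → D; lat ⌊153.36512/10⌋ = 15 → P.
Square: lon ⌊17.49583/2⌋ = 8; lat ⌊3.36512/1⌋ = 3.
Subsquare: lon ⌊1.49583/0.0833333⌋ = 17 → r; lat ⌊0.36512/0.0416667⌋ = 8 → i.
Extended square: lon ⌊0.07917/0.00833333⌋ = 9; lat ⌊0.03178/0.00416667⌋ = 7.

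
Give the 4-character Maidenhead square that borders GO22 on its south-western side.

Longitude square 2; −1 → 1.
Latitude square 2; −1 → 1.

GO11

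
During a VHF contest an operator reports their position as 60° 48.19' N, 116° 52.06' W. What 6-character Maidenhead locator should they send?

Add 180° to longitude and 90° to latitude: 63.1323, 150.8032.
Field: lon ⌊63.1323/20⌋ = 3 → D; lat ⌊150.8032/10⌋ = 15 → P.
Square: lon ⌊3.1323/2⌋ = 1; lat ⌊0.8032/1⌋ = 0.
Subsquare: lon ⌊1.1323/0.0833333⌋ = 13 → n; lat ⌊0.8032/0.0416667⌋ = 19 → t.

DP10nt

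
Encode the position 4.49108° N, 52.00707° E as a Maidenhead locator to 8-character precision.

LJ64al07

Shift to the Maidenhead origin (180°W, 90°S): lon 232.00707, lat 94.49108.
Field: lon ⌊232.00707/20⌋ = 11 → L; lat ⌊94.49108/10⌋ = 9 → J.
Square: lon ⌊12.00707/2⌋ = 6; lat ⌊4.49108/1⌋ = 4.
Subsquare: lon ⌊0.00707/0.0833333⌋ = 0 → a; lat ⌊0.49108/0.0416667⌋ = 11 → l.
Extended square: lon ⌊0.00707/0.00833333⌋ = 0; lat ⌊0.03275/0.00416667⌋ = 7.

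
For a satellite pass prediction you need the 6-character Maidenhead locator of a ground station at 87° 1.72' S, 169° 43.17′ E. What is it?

Offset from 180°W / 90°S: lon 349.7195°, lat 2.9713°.
Field (20°×10°, letters A–R): 349.7195/20 → 17 → R, 2.9713/10 → 0 → A; chars RA.
Square (2°×1°, digits 0–9): 9.7195/2 → 4, 2.9713/1 → 2; chars 42.
Subsquare (5′×2.5′, letters a–x): 1.7195/0.0833333 → 20 → u, 0.9713/0.0416667 → 23 → x; chars ux.

RA42ux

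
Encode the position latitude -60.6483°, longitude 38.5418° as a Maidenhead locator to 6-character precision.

Offset from 180°W / 90°S: lon 218.5418°, lat 29.3517°.
Field (20°×10°, letters A–R): 218.5418/20 → 10 → K, 29.3517/10 → 2 → C; chars KC.
Square (2°×1°, digits 0–9): 18.5418/2 → 9, 9.3517/1 → 9; chars 99.
Subsquare (5′×2.5′, letters a–x): 0.5418/0.0833333 → 6 → g, 0.3517/0.0416667 → 8 → i; chars gi.

KC99gi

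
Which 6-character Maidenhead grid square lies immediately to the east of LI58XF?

LI68af

Longitude subsquare x = 23; +1 → 24, wraps to 0 = a, carry into square.
Longitude square 5; +1 → 6.
The latitude characters are unchanged.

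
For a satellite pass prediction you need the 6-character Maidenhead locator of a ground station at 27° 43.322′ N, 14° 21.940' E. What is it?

JL77er

Add 180° to longitude and 90° to latitude: 194.3657, 117.7220.
Field: lon ⌊194.3657/20⌋ = 9 → J; lat ⌊117.7220/10⌋ = 11 → L.
Square: lon ⌊14.3657/2⌋ = 7; lat ⌊7.7220/1⌋ = 7.
Subsquare: lon ⌊0.3657/0.0833333⌋ = 4 → e; lat ⌊0.7220/0.0416667⌋ = 17 → r.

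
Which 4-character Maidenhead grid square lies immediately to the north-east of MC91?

Longitude square 9; +1 → 10, wraps to 0, carry into field.
Longitude field M = 12; +1 → 13 = N.
Latitude square 1; +1 → 2.

NC02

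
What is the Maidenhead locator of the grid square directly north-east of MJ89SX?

Longitude subsquare s = 18; +1 → 19 = t.
Latitude subsquare x = 23; +1 → 24, wraps to 0 = a, carry into square.
Latitude square 9; +1 → 10, wraps to 0, carry into field.
Latitude field J = 9; +1 → 10 = K.

MK80ta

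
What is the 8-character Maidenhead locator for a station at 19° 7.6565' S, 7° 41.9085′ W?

IH60du69

Shift to the Maidenhead origin (180°W, 90°S): lon 172.30152, lat 70.87239.
Field: 172.30152/20 → 8 → I, 70.87239/10 → 7 → H; chars IH.
Square: 12.30152/2 → 6, 0.87239/1 → 0; chars 60.
Subsquare: 0.30152/0.0833333 → 3 → d, 0.87239/0.0416667 → 20 → u; chars du.
Extended square: 0.05152/0.00833333 → 6, 0.03906/0.00416667 → 9; chars 69.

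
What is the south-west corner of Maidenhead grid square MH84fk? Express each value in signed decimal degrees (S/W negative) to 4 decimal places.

-15.5833, 76.4167

Field M=12, H=7: +12·20° lon, +7·10° lat → SW at lon 60°, lat -20°.
Square 8, 4: +8·2° lon, +4·1° lat → SW at lon 76°, lat -16°.
Subsquare f=5, k=10: +5·0.0833333° lon, +10·0.0416667° lat → SW at lon 76.4167°, lat -15.5833°.
latitude -15.5833, longitude 76.4167.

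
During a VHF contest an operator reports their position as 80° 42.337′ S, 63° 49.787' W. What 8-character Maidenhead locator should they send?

FA89ch00

Offset from 180°W / 90°S: lon 116.17022°, lat 9.29438°.
Field (20°×10°, letters A–R): 116.17022/20 → 5 → F, 9.29438/10 → 0 → A; chars FA.
Square (2°×1°, digits 0–9): 16.17022/2 → 8, 9.29438/1 → 9; chars 89.
Subsquare (5′×2.5′, letters a–x): 0.17022/0.0833333 → 2 → c, 0.29438/0.0416667 → 7 → h; chars ch.
Extended square (30″×15″, digits 0–9): 0.00355/0.00833333 → 0, 0.00272/0.00416667 → 0; chars 00.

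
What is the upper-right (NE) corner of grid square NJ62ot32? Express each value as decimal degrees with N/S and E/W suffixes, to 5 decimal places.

2.80417° N, 93.20000° E

Field N=13, J=9: +13·20° lon, +9·10° lat → SW at lon 80°, lat 0°.
Square 6, 2: +6·2° lon, +2·1° lat → SW at lon 92°, lat 2°.
Subsquare o=14, t=19: +14·0.0833333° lon, +19·0.0416667° lat → SW at lon 93.1667°, lat 2.79167°.
Extended square 3, 2: +3·0.00833333° lon, +2·0.00416667° lat → SW at lon 93.1917°, lat 2.8°.
Cell spans 0.00833333° lon × 0.00416667° lat. NE corner is SW corner plus one full cell.
latitude 2.80417° N, longitude 93.20000° E.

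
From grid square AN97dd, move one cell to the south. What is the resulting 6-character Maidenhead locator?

AN97dc

Latitude subsquare d = 3; −1 → 2 = c.
The longitude characters are unchanged.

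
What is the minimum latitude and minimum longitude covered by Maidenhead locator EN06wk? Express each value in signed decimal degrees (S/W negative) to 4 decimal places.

46.4167, -98.1667

Field E=4, N=13: +4·20° lon, +13·10° lat → SW at lon -100°, lat 40°.
Square 0, 6: +0·2° lon, +6·1° lat → SW at lon -100°, lat 46°.
Subsquare w=22, k=10: +22·0.0833333° lon, +10·0.0416667° lat → SW at lon -98.1667°, lat 46.4167°.
latitude 46.4167, longitude -98.1667.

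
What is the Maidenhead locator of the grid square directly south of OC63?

Latitude square 3; −1 → 2.
The longitude characters are unchanged.

OC62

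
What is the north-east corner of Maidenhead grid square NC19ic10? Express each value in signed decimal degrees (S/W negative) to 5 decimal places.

Field N=13, C=2: +13·20° lon, +2·10° lat → SW at lon 80°, lat -70°.
Square 1, 9: +1·2° lon, +9·1° lat → SW at lon 82°, lat -61°.
Subsquare i=8, c=2: +8·0.0833333° lon, +2·0.0416667° lat → SW at lon 82.6667°, lat -60.9167°.
Extended square 1, 0: +1·0.00833333° lon, +0·0.00416667° lat → SW at lon 82.675°, lat -60.9167°.
Cell spans 0.00833333° lon × 0.00416667° lat. NE corner is SW corner plus one full cell.
latitude -60.91250, longitude 82.68333.

-60.91250, 82.68333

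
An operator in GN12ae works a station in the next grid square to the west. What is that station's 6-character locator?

Longitude subsquare a = 0; −1 → -1, wraps to 23 = x, carry into square.
Longitude square 1; −1 → 0.
The latitude characters are unchanged.

GN02xe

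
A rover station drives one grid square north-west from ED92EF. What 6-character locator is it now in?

ED92dg

Longitude subsquare e = 4; −1 → 3 = d.
Latitude subsquare f = 5; +1 → 6 = g.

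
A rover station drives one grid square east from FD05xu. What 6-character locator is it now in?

FD15au

Longitude subsquare x = 23; +1 → 24, wraps to 0 = a, carry into square.
Longitude square 0; +1 → 1.
The latitude characters are unchanged.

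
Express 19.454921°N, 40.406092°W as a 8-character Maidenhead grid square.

GK99tk19

Offset from 180°W / 90°S: lon 139.59391°, lat 109.45492°.
Field (20°×10°, letters A–R): 139.59391/20 → 6 → G, 109.45492/10 → 10 → K; chars GK.
Square (2°×1°, digits 0–9): 19.59391/2 → 9, 9.45492/1 → 9; chars 99.
Subsquare (5′×2.5′, letters a–x): 1.59391/0.0833333 → 19 → t, 0.45492/0.0416667 → 10 → k; chars tk.
Extended square (30″×15″, digits 0–9): 0.01057/0.00833333 → 1, 0.03825/0.00416667 → 9; chars 19.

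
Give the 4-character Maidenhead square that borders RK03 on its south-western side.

Longitude square 0; −1 → -1, wraps to 9, carry into field.
Longitude field R = 17; −1 → 16 = Q.
Latitude square 3; −1 → 2.

QK92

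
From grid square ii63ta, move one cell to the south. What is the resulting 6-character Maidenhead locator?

Latitude subsquare a = 0; −1 → -1, wraps to 23 = x, carry into square.
Latitude square 3; −1 → 2.
The longitude characters are unchanged.

II62tx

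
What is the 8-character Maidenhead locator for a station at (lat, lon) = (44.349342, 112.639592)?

Add 180° to longitude and 90° to latitude: 292.63959, 134.34934.
Field (20°×10°, letters A–R): lon ⌊292.63959/20⌋ = 14 → O; lat ⌊134.34934/10⌋ = 13 → N.
Square (2°×1°, digits 0–9): lon ⌊12.63959/2⌋ = 6; lat ⌊4.34934/1⌋ = 4.
Subsquare (5′×2.5′, letters a–x): lon ⌊0.63959/0.0833333⌋ = 7 → h; lat ⌊0.34934/0.0416667⌋ = 8 → i.
Extended square (30″×15″, digits 0–9): lon ⌊0.05626/0.00833333⌋ = 6; lat ⌊0.01601/0.00416667⌋ = 3.

ON64hi63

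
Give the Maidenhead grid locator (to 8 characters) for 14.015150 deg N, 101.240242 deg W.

DK94ja13

Shift to the Maidenhead origin (180°W, 90°S): lon 78.75976, lat 104.01515.
Field: 78.75976/20 → 3 → D, 104.01515/10 → 10 → K; chars DK.
Square: 18.75976/2 → 9, 4.01515/1 → 4; chars 94.
Subsquare: 0.75976/0.0833333 → 9 → j, 0.01515/0.0416667 → 0 → a; chars ja.
Extended square: 0.00976/0.00833333 → 1, 0.01515/0.00416667 → 3; chars 13.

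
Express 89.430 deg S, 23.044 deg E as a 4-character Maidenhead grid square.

KA10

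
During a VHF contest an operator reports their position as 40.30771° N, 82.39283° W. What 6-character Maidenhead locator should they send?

EN80th

Add 180° to longitude and 90° to latitude: 97.6072, 130.3077.
Field: 97.6072/20 → 4 → E, 130.3077/10 → 13 → N; chars EN.
Square: 17.6072/2 → 8, 0.3077/1 → 0; chars 80.
Subsquare: 1.6072/0.0833333 → 19 → t, 0.3077/0.0416667 → 7 → h; chars th.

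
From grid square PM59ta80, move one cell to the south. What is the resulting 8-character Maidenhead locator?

PM58tx89

Latitude extended square 0; −1 → -1, wraps to 9, carry into subsquare.
Latitude subsquare a = 0; −1 → -1, wraps to 23 = x, carry into square.
Latitude square 9; −1 → 8.
The longitude characters are unchanged.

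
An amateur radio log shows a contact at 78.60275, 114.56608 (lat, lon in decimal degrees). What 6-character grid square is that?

OQ78go

Shift to the Maidenhead origin (180°W, 90°S): lon 294.5661, lat 168.6028.
Field: lon ⌊294.5661/20⌋ = 14 → O; lat ⌊168.6028/10⌋ = 16 → Q.
Square: lon ⌊14.5661/2⌋ = 7; lat ⌊8.6028/1⌋ = 8.
Subsquare: lon ⌊0.5661/0.0833333⌋ = 6 → g; lat ⌊0.6028/0.0416667⌋ = 14 → o.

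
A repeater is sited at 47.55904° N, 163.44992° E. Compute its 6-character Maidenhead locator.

Add 180° to longitude and 90° to latitude: 343.4499, 137.5590.
Field (20°×10°, letters A–R): 343.4499/20 → 17 → R, 137.5590/10 → 13 → N; chars RN.
Square (2°×1°, digits 0–9): 3.4499/2 → 1, 7.5590/1 → 7; chars 17.
Subsquare (5′×2.5′, letters a–x): 1.4499/0.0833333 → 17 → r, 0.5590/0.0416667 → 13 → n; chars rn.

RN17rn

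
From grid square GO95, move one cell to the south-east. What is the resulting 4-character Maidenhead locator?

HO04

Longitude square 9; +1 → 10, wraps to 0, carry into field.
Longitude field G = 6; +1 → 7 = H.
Latitude square 5; −1 → 4.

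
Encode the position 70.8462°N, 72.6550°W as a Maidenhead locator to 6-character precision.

Shift to the Maidenhead origin (180°W, 90°S): lon 107.3450, lat 160.8462.
Field (20°×10°, letters A–R): 107.3450/20 → 5 → F, 160.8462/10 → 16 → Q; chars FQ.
Square (2°×1°, digits 0–9): 7.3450/2 → 3, 0.8462/1 → 0; chars 30.
Subsquare (5′×2.5′, letters a–x): 1.3450/0.0833333 → 16 → q, 0.8462/0.0416667 → 20 → u; chars qu.

FQ30qu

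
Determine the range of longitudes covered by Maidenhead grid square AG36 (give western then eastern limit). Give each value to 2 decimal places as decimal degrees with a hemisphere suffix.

174.00° W, 172.00° W

Field A=0, G=6: +0·20° lon, +6·10° lat → SW at lon -180°, lat -30°.
Square 3, 6: +3·2° lon, +6·1° lat → SW at lon -174°, lat -24°.
Cell spans 2° lon × 1° lat.
west 174.00° W, east 172.00° W.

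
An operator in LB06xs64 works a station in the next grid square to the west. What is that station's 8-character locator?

LB06xs54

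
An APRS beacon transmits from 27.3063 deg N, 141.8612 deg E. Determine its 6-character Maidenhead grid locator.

QL07wh

Offset from 180°W / 90°S: lon 321.8612°, lat 117.3063°.
Field: lon ⌊321.8612/20⌋ = 16 → Q; lat ⌊117.3063/10⌋ = 11 → L.
Square: lon ⌊1.8612/2⌋ = 0; lat ⌊7.3063/1⌋ = 7.
Subsquare: lon ⌊1.8612/0.0833333⌋ = 22 → w; lat ⌊0.3063/0.0416667⌋ = 7 → h.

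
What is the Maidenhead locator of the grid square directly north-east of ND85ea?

Longitude subsquare e = 4; +1 → 5 = f.
Latitude subsquare a = 0; +1 → 1 = b.

ND85fb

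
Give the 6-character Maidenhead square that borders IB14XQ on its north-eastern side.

Longitude subsquare x = 23; +1 → 24, wraps to 0 = a, carry into square.
Longitude square 1; +1 → 2.
Latitude subsquare q = 16; +1 → 17 = r.

IB24ar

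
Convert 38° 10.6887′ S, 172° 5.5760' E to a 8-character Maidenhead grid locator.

Offset from 180°W / 90°S: lon 352.09293°, lat 51.82185°.
Field: lon ⌊352.09293/20⌋ = 17 → R; lat ⌊51.82185/10⌋ = 5 → F.
Square: lon ⌊12.09293/2⌋ = 6; lat ⌊1.82185/1⌋ = 1.
Subsquare: lon ⌊0.09293/0.0833333⌋ = 1 → b; lat ⌊0.82185/0.0416667⌋ = 19 → t.
Extended square: lon ⌊0.00960/0.00833333⌋ = 1; lat ⌊0.03019/0.00416667⌋ = 7.

RF61bt17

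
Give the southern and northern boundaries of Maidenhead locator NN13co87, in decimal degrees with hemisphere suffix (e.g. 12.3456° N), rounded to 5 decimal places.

Field N=13, N=13: +13·20° lon, +13·10° lat → SW at lon 80°, lat 40°.
Square 1, 3: +1·2° lon, +3·1° lat → SW at lon 82°, lat 43°.
Subsquare c=2, o=14: +2·0.0833333° lon, +14·0.0416667° lat → SW at lon 82.1667°, lat 43.5833°.
Extended square 8, 7: +8·0.00833333° lon, +7·0.00416667° lat → SW at lon 82.2333°, lat 43.6125°.
Cell spans 0.00833333° lon × 0.00416667° lat.
south 43.61250° N, north 43.61667° N.

43.61250° N, 43.61667° N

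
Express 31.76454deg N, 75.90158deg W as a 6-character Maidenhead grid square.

FM21bs

Add 180° to longitude and 90° to latitude: 104.0984, 121.7645.
Field: 104.0984/20 → 5 → F, 121.7645/10 → 12 → M; chars FM.
Square: 4.0984/2 → 2, 1.7645/1 → 1; chars 21.
Subsquare: 0.0984/0.0833333 → 1 → b, 0.7645/0.0416667 → 18 → s; chars bs.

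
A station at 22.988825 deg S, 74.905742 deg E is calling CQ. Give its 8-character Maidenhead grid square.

MG77ka82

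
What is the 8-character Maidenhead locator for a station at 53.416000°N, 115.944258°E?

OO73xj39

Shift to the Maidenhead origin (180°W, 90°S): lon 295.94426, lat 143.41600.
Field: 295.94426/20 → 14 → O, 143.41600/10 → 14 → O; chars OO.
Square: 15.94426/2 → 7, 3.41600/1 → 3; chars 73.
Subsquare: 1.94426/0.0833333 → 23 → x, 0.41600/0.0416667 → 9 → j; chars xj.
Extended square: 0.02759/0.00833333 → 3, 0.04100/0.00416667 → 9; chars 39.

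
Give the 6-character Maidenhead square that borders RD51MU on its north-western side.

Longitude subsquare m = 12; −1 → 11 = l.
Latitude subsquare u = 20; +1 → 21 = v.

RD51lv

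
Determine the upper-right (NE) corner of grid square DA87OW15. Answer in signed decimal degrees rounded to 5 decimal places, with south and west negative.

-82.05833, -102.81667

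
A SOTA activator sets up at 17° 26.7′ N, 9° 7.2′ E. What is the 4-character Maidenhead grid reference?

JK47

Shift to the Maidenhead origin (180°W, 90°S): lon 189.12, lat 107.44.
Field: 189.12/20 → 9 → J, 107.44/10 → 10 → K; chars JK.
Square: 9.12/2 → 4, 7.44/1 → 7; chars 47.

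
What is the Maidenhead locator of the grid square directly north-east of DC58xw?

DC68ax

Longitude subsquare x = 23; +1 → 24, wraps to 0 = a, carry into square.
Longitude square 5; +1 → 6.
Latitude subsquare w = 22; +1 → 23 = x.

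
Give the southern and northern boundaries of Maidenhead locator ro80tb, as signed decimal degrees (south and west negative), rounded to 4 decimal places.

50.0417, 50.0833

Field R=17, O=14: +17·20° lon, +14·10° lat → SW at lon 160°, lat 50°.
Square 8, 0: +8·2° lon, +0·1° lat → SW at lon 176°, lat 50°.
Subsquare t=19, b=1: +19·0.0833333° lon, +1·0.0416667° lat → SW at lon 177.583°, lat 50.0417°.
Cell spans 0.0833333° lon × 0.0416667° lat.
south 50.0417, north 50.0833.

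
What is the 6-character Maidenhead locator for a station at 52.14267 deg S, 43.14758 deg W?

Shift to the Maidenhead origin (180°W, 90°S): lon 136.8524, lat 37.8573.
Field: 136.8524/20 → 6 → G, 37.8573/10 → 3 → D; chars GD.
Square: 16.8524/2 → 8, 7.8573/1 → 7; chars 87.
Subsquare: 0.8524/0.0833333 → 10 → k, 0.8573/0.0416667 → 20 → u; chars ku.

GD87ku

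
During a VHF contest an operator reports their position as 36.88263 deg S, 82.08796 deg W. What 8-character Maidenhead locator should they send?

Add 180° to longitude and 90° to latitude: 97.91204, 53.11737.
Field (20°×10°, letters A–R): lon ⌊97.91204/20⌋ = 4 → E; lat ⌊53.11737/10⌋ = 5 → F.
Square (2°×1°, digits 0–9): lon ⌊17.91204/2⌋ = 8; lat ⌊3.11737/1⌋ = 3.
Subsquare (5′×2.5′, letters a–x): lon ⌊1.91204/0.0833333⌋ = 22 → w; lat ⌊0.11737/0.0416667⌋ = 2 → c.
Extended square (30″×15″, digits 0–9): lon ⌊0.07871/0.00833333⌋ = 9; lat ⌊0.03404/0.00416667⌋ = 8.

EF83wc98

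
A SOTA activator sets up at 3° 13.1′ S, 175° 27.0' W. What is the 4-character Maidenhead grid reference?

AI26

Add 180° to longitude and 90° to latitude: 4.55, 86.78.
Field: 4.55/20 → 0 → A, 86.78/10 → 8 → I; chars AI.
Square: 4.55/2 → 2, 6.78/1 → 6; chars 26.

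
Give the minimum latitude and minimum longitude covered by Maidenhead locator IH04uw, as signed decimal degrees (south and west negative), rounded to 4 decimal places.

Field I=8, H=7: +8·20° lon, +7·10° lat → SW at lon -20°, lat -20°.
Square 0, 4: +0·2° lon, +4·1° lat → SW at lon -20°, lat -16°.
Subsquare u=20, w=22: +20·0.0833333° lon, +22·0.0416667° lat → SW at lon -18.3333°, lat -15.0833°.
latitude -15.0833, longitude -18.3333.

-15.0833, -18.3333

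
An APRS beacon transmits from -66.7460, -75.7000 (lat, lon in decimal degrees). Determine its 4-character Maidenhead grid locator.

FC23

Offset from 180°W / 90°S: lon 104.30°, lat 23.25°.
Field: lon ⌊104.30/20⌋ = 5 → F; lat ⌊23.25/10⌋ = 2 → C.
Square: lon ⌊4.30/2⌋ = 2; lat ⌊3.25/1⌋ = 3.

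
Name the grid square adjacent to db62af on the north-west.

DB52xg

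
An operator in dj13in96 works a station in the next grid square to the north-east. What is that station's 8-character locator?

DJ13jn07

Longitude extended square 9; +1 → 10, wraps to 0, carry into subsquare.
Longitude subsquare i = 8; +1 → 9 = j.
Latitude extended square 6; +1 → 7.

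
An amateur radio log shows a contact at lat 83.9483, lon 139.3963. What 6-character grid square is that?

Shift to the Maidenhead origin (180°W, 90°S): lon 319.3963, lat 173.9483.
Field: lon ⌊319.3963/20⌋ = 15 → P; lat ⌊173.9483/10⌋ = 17 → R.
Square: lon ⌊19.3963/2⌋ = 9; lat ⌊3.9483/1⌋ = 3.
Subsquare: lon ⌊1.3963/0.0833333⌋ = 16 → q; lat ⌊0.9483/0.0416667⌋ = 22 → w.

PR93qw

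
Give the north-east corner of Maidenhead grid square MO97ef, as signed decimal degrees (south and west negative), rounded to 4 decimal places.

Field M=12, O=14: +12·20° lon, +14·10° lat → SW at lon 60°, lat 50°.
Square 9, 7: +9·2° lon, +7·1° lat → SW at lon 78°, lat 57°.
Subsquare e=4, f=5: +4·0.0833333° lon, +5·0.0416667° lat → SW at lon 78.3333°, lat 57.2083°.
Cell spans 0.0833333° lon × 0.0416667° lat. NE corner is SW corner plus one full cell.
latitude 57.2500, longitude 78.4167.

57.2500, 78.4167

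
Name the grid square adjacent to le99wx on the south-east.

Longitude subsquare w = 22; +1 → 23 = x.
Latitude subsquare x = 23; −1 → 22 = w.

LE99xw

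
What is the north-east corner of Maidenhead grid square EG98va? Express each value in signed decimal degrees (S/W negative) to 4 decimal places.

Field E=4, G=6: +4·20° lon, +6·10° lat → SW at lon -100°, lat -30°.
Square 9, 8: +9·2° lon, +8·1° lat → SW at lon -82°, lat -22°.
Subsquare v=21, a=0: +21·0.0833333° lon, +0·0.0416667° lat → SW at lon -80.25°, lat -22°.
Cell spans 0.0833333° lon × 0.0416667° lat. NE corner is SW corner plus one full cell.
latitude -21.9583, longitude -80.1667.

-21.9583, -80.1667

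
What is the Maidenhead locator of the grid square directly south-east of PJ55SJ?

Longitude subsquare s = 18; +1 → 19 = t.
Latitude subsquare j = 9; −1 → 8 = i.

PJ55ti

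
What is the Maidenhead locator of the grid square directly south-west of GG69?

Longitude square 6; −1 → 5.
Latitude square 9; −1 → 8.

GG58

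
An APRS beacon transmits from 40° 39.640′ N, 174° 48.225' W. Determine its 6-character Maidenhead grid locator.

AN20op

Offset from 180°W / 90°S: lon 5.1962°, lat 130.6607°.
Field: lon ⌊5.1962/20⌋ = 0 → A; lat ⌊130.6607/10⌋ = 13 → N.
Square: lon ⌊5.1962/2⌋ = 2; lat ⌊0.6607/1⌋ = 0.
Subsquare: lon ⌊1.1962/0.0833333⌋ = 14 → o; lat ⌊0.6607/0.0416667⌋ = 15 → p.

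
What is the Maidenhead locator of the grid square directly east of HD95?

ID05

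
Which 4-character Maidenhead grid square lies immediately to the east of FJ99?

GJ09

Longitude square 9; +1 → 10, wraps to 0, carry into field.
Longitude field F = 5; +1 → 6 = G.
The latitude characters are unchanged.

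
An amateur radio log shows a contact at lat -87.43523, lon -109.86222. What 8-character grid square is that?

DA52bn65

Add 180° to longitude and 90° to latitude: 70.13778, 2.56477.
Field: lon ⌊70.13778/20⌋ = 3 → D; lat ⌊2.56477/10⌋ = 0 → A.
Square: lon ⌊10.13778/2⌋ = 5; lat ⌊2.56477/1⌋ = 2.
Subsquare: lon ⌊0.13778/0.0833333⌋ = 1 → b; lat ⌊0.56477/0.0416667⌋ = 13 → n.
Extended square: lon ⌊0.05445/0.00833333⌋ = 6; lat ⌊0.02310/0.00416667⌋ = 5.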